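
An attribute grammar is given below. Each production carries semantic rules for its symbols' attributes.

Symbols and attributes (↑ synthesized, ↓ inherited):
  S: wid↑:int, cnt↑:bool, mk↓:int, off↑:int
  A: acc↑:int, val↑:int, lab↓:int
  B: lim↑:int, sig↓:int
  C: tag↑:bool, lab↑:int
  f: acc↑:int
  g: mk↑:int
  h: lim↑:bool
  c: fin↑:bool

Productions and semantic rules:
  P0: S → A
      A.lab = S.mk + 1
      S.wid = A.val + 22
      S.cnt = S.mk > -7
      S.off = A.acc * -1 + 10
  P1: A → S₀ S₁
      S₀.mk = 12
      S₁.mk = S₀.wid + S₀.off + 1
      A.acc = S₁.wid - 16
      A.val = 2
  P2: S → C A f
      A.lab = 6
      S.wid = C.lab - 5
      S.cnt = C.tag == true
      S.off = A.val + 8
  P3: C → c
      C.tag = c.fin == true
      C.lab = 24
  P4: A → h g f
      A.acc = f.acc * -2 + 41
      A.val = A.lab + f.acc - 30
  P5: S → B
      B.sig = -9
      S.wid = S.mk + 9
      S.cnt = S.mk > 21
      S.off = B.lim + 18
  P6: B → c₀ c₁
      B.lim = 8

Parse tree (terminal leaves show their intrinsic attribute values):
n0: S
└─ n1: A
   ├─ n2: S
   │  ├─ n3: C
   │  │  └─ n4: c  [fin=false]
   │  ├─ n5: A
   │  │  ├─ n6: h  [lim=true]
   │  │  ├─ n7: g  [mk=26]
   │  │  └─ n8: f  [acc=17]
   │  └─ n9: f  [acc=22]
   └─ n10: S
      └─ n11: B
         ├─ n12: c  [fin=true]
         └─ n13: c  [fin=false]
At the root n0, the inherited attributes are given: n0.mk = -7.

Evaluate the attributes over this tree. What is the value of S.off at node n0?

-4

1. n0.mk = -7  [given at root]
2. n1.lab = -6  [S.mk + 1]
3. n2.mk = 12  [12]
4. n4.fin = false  [terminal]
5. n3.tag = false  [c.fin == true]
6. n3.lab = 24  [24]
7. n5.lab = 6  [6]
8. n6.lim = true  [terminal]
9. n7.mk = 26  [terminal]
10. n8.acc = 17  [terminal]
11. n5.acc = 7  [f.acc * -2 + 41]
12. n5.val = -7  [A.lab + f.acc - 30]
13. n9.acc = 22  [terminal]
14. n2.wid = 19  [C.lab - 5]
15. n2.cnt = false  [C.tag == true]
16. n2.off = 1  [A.val + 8]
17. n10.mk = 21  [S₀.wid + S₀.off + 1]
18. n11.sig = -9  [-9]
19. n12.fin = true  [terminal]
20. n13.fin = false  [terminal]
21. n11.lim = 8  [8]
22. n10.wid = 30  [S.mk + 9]
23. n10.cnt = false  [S.mk > 21]
24. n10.off = 26  [B.lim + 18]
25. n1.acc = 14  [S₁.wid - 16]
26. n1.val = 2  [2]
27. n0.wid = 24  [A.val + 22]
28. n0.cnt = false  [S.mk > -7]
29. n0.off = -4  [A.acc * -1 + 10]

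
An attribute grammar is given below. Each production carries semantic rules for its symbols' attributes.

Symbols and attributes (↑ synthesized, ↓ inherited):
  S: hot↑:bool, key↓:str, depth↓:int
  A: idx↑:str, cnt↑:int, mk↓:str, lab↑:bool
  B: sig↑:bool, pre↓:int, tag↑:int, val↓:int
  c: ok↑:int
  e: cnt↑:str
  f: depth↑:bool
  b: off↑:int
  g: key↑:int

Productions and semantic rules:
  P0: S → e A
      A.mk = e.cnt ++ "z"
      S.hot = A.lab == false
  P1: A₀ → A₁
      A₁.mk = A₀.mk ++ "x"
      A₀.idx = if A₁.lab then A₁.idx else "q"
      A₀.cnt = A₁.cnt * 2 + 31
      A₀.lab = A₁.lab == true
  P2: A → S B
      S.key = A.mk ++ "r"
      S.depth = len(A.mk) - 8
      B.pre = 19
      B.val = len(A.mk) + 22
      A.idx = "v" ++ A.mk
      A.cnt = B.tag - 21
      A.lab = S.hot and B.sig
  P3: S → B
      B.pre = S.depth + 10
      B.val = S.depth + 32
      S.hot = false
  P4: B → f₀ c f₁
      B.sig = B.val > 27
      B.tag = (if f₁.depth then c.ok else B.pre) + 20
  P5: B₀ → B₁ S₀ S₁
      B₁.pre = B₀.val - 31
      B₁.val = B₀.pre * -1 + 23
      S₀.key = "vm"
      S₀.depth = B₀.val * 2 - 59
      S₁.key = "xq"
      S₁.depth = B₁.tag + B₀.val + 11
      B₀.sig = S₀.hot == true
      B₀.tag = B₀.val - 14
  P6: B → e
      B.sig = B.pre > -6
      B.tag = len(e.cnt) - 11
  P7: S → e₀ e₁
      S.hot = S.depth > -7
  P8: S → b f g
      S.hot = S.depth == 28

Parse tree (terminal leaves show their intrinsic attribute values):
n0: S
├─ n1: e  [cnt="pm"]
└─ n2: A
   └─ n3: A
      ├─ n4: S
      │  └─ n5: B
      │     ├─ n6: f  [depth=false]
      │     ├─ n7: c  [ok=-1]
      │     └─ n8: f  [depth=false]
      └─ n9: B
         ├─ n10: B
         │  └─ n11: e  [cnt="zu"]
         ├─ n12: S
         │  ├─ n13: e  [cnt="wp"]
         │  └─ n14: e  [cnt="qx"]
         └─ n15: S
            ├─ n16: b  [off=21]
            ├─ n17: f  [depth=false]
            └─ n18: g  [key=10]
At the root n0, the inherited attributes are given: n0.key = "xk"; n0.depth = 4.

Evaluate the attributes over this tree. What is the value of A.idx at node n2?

"q"

1. n0.key = "xk"  [given at root]
2. n0.depth = 4  [given at root]
3. n1.cnt = "pm"  [terminal]
4. n2.mk = "pmz"  [e.cnt ++ "z"]
5. n3.mk = "pmzx"  [A₀.mk ++ "x"]
6. n4.key = "pmzxr"  [A.mk ++ "r"]
7. n4.depth = -4  [len(A.mk) - 8]
8. n5.pre = 6  [S.depth + 10]
9. n5.val = 28  [S.depth + 32]
10. n6.depth = false  [terminal]
11. n7.ok = -1  [terminal]
12. n8.depth = false  [terminal]
13. n5.sig = true  [B.val > 27]
14. n5.tag = 26  [(if f₁.depth then c.ok else B.pre) + 20]
15. n4.hot = false  [false]
16. n9.pre = 19  [19]
17. n9.val = 26  [len(A.mk) + 22]
18. n10.pre = -5  [B₀.val - 31]
19. n10.val = 4  [B₀.pre * -1 + 23]
20. n11.cnt = "zu"  [terminal]
21. n10.sig = true  [B.pre > -6]
22. n10.tag = -9  [len(e.cnt) - 11]
23. n12.key = "vm"  ["vm"]
24. n12.depth = -7  [B₀.val * 2 - 59]
25. n13.cnt = "wp"  [terminal]
26. n14.cnt = "qx"  [terminal]
27. n12.hot = false  [S.depth > -7]
28. n15.key = "xq"  ["xq"]
29. n15.depth = 28  [B₁.tag + B₀.val + 11]
30. n16.off = 21  [terminal]
31. n17.depth = false  [terminal]
32. n18.key = 10  [terminal]
33. n15.hot = true  [S.depth == 28]
34. n9.sig = false  [S₀.hot == true]
35. n9.tag = 12  [B₀.val - 14]
36. n3.idx = "vpmzx"  ["v" ++ A.mk]
37. n3.cnt = -9  [B.tag - 21]
38. n3.lab = false  [S.hot and B.sig]
39. n2.idx = "q"  [if A₁.lab then A₁.idx else "q"]
40. n2.cnt = 13  [A₁.cnt * 2 + 31]
41. n2.lab = false  [A₁.lab == true]
42. n0.hot = true  [A.lab == false]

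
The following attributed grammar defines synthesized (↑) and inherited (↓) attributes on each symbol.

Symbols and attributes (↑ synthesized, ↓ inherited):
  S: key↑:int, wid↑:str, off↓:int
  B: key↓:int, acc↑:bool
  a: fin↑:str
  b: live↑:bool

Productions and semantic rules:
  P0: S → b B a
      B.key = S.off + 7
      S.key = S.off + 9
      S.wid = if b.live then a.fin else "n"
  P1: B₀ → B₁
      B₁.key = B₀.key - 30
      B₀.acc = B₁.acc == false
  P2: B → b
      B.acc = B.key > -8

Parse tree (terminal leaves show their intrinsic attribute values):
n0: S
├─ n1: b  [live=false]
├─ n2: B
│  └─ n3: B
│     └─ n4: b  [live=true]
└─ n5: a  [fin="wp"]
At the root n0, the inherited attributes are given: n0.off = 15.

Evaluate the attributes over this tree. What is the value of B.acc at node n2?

true

1. n0.off = 15  [given at root]
2. n1.live = false  [terminal]
3. n2.key = 22  [S.off + 7]
4. n3.key = -8  [B₀.key - 30]
5. n4.live = true  [terminal]
6. n3.acc = false  [B.key > -8]
7. n2.acc = true  [B₁.acc == false]
8. n5.fin = "wp"  [terminal]
9. n0.key = 24  [S.off + 9]
10. n0.wid = "n"  [if b.live then a.fin else "n"]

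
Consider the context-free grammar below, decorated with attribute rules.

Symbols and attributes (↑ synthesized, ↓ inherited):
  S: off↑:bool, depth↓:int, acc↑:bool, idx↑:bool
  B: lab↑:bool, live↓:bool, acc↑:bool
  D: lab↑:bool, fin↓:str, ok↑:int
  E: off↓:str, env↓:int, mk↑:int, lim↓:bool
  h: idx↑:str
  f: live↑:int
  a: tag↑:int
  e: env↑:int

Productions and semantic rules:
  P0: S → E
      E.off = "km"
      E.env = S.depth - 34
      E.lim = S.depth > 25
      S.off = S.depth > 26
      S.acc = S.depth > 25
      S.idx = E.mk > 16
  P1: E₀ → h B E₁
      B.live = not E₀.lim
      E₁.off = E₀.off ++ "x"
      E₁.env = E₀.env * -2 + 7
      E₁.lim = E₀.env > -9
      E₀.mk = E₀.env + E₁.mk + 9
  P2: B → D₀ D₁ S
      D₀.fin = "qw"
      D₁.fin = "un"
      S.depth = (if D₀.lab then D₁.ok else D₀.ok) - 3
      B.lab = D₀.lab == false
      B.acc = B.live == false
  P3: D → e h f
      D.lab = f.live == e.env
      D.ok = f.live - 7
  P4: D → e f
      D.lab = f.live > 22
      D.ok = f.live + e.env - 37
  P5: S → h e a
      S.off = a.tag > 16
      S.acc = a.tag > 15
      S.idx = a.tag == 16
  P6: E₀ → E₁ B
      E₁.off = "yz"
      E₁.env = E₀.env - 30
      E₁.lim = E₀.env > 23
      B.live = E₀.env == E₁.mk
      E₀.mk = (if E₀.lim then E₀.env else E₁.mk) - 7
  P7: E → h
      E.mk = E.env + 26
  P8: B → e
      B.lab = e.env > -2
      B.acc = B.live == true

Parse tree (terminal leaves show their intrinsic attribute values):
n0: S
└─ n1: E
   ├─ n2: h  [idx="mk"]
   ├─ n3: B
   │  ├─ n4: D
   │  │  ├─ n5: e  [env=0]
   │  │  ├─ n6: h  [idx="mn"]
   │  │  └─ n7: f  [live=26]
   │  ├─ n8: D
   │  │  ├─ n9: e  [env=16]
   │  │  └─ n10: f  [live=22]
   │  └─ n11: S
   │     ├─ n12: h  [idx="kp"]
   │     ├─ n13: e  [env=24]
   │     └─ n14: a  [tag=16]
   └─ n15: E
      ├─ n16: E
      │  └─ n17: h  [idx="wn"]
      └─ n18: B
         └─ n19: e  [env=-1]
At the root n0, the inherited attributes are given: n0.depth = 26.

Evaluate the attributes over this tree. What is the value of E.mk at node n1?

17

1. n0.depth = 26  [given at root]
2. n1.off = "km"  ["km"]
3. n1.env = -8  [S.depth - 34]
4. n1.lim = true  [S.depth > 25]
5. n2.idx = "mk"  [terminal]
6. n3.live = false  [not E₀.lim]
7. n4.fin = "qw"  ["qw"]
8. n5.env = 0  [terminal]
9. n6.idx = "mn"  [terminal]
10. n7.live = 26  [terminal]
11. n4.lab = false  [f.live == e.env]
12. n4.ok = 19  [f.live - 7]
13. n8.fin = "un"  ["un"]
14. n9.env = 16  [terminal]
15. n10.live = 22  [terminal]
16. n8.lab = false  [f.live > 22]
17. n8.ok = 1  [f.live + e.env - 37]
18. n11.depth = 16  [(if D₀.lab then D₁.ok else D₀.ok) - 3]
19. n12.idx = "kp"  [terminal]
20. n13.env = 24  [terminal]
21. n14.tag = 16  [terminal]
22. n11.off = false  [a.tag > 16]
23. n11.acc = true  [a.tag > 15]
24. n11.idx = true  [a.tag == 16]
25. n3.lab = true  [D₀.lab == false]
26. n3.acc = true  [B.live == false]
27. n15.off = "kmx"  [E₀.off ++ "x"]
28. n15.env = 23  [E₀.env * -2 + 7]
29. n15.lim = true  [E₀.env > -9]
30. n16.off = "yz"  ["yz"]
31. n16.env = -7  [E₀.env - 30]
32. n16.lim = false  [E₀.env > 23]
33. n17.idx = "wn"  [terminal]
34. n16.mk = 19  [E.env + 26]
35. n18.live = false  [E₀.env == E₁.mk]
36. n19.env = -1  [terminal]
37. n18.lab = true  [e.env > -2]
38. n18.acc = false  [B.live == true]
39. n15.mk = 16  [(if E₀.lim then E₀.env else E₁.mk) - 7]
40. n1.mk = 17  [E₀.env + E₁.mk + 9]
41. n0.off = false  [S.depth > 26]
42. n0.acc = true  [S.depth > 25]
43. n0.idx = true  [E.mk > 16]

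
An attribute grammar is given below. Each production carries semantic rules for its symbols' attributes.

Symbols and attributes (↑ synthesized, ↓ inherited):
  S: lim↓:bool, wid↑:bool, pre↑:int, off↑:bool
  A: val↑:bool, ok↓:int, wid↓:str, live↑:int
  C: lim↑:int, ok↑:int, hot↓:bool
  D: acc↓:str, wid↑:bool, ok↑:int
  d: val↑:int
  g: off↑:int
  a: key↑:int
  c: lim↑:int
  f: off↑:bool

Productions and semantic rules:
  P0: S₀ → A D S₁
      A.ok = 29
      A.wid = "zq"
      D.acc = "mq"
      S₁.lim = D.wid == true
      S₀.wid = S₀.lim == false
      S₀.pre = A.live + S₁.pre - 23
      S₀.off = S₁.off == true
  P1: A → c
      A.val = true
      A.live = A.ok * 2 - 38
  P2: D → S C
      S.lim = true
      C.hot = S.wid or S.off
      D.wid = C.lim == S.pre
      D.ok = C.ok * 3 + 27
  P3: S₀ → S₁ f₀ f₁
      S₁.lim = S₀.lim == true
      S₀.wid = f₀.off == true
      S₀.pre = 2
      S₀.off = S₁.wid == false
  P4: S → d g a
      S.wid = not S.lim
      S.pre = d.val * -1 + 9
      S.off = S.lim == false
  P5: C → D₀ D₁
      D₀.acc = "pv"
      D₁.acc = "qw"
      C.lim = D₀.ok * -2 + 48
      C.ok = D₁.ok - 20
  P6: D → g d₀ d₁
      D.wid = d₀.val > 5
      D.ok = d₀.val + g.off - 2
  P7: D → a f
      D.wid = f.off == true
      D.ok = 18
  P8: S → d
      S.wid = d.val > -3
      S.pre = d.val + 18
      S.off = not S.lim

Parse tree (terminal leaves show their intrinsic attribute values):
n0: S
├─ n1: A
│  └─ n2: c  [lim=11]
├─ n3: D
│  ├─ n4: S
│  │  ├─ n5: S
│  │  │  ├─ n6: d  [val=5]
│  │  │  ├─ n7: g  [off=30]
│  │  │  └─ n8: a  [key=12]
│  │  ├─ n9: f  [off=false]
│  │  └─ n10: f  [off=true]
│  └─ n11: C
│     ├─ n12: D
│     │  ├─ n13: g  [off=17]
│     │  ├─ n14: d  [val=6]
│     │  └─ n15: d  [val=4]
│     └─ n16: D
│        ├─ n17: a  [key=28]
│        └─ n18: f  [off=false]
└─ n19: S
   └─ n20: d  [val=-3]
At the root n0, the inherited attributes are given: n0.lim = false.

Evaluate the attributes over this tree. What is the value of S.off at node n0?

true

1. n0.lim = false  [given at root]
2. n1.ok = 29  [29]
3. n1.wid = "zq"  ["zq"]
4. n2.lim = 11  [terminal]
5. n1.val = true  [true]
6. n1.live = 20  [A.ok * 2 - 38]
7. n3.acc = "mq"  ["mq"]
8. n4.lim = true  [true]
9. n5.lim = true  [S₀.lim == true]
10. n6.val = 5  [terminal]
11. n7.off = 30  [terminal]
12. n8.key = 12  [terminal]
13. n5.wid = false  [not S.lim]
14. n5.pre = 4  [d.val * -1 + 9]
15. n5.off = false  [S.lim == false]
16. n9.off = false  [terminal]
17. n10.off = true  [terminal]
18. n4.wid = false  [f₀.off == true]
19. n4.pre = 2  [2]
20. n4.off = true  [S₁.wid == false]
21. n11.hot = true  [S.wid or S.off]
22. n12.acc = "pv"  ["pv"]
23. n13.off = 17  [terminal]
24. n14.val = 6  [terminal]
25. n15.val = 4  [terminal]
26. n12.wid = true  [d₀.val > 5]
27. n12.ok = 21  [d₀.val + g.off - 2]
28. n16.acc = "qw"  ["qw"]
29. n17.key = 28  [terminal]
30. n18.off = false  [terminal]
31. n16.wid = false  [f.off == true]
32. n16.ok = 18  [18]
33. n11.lim = 6  [D₀.ok * -2 + 48]
34. n11.ok = -2  [D₁.ok - 20]
35. n3.wid = false  [C.lim == S.pre]
36. n3.ok = 21  [C.ok * 3 + 27]
37. n19.lim = false  [D.wid == true]
38. n20.val = -3  [terminal]
39. n19.wid = false  [d.val > -3]
40. n19.pre = 15  [d.val + 18]
41. n19.off = true  [not S.lim]
42. n0.wid = true  [S₀.lim == false]
43. n0.pre = 12  [A.live + S₁.pre - 23]
44. n0.off = true  [S₁.off == true]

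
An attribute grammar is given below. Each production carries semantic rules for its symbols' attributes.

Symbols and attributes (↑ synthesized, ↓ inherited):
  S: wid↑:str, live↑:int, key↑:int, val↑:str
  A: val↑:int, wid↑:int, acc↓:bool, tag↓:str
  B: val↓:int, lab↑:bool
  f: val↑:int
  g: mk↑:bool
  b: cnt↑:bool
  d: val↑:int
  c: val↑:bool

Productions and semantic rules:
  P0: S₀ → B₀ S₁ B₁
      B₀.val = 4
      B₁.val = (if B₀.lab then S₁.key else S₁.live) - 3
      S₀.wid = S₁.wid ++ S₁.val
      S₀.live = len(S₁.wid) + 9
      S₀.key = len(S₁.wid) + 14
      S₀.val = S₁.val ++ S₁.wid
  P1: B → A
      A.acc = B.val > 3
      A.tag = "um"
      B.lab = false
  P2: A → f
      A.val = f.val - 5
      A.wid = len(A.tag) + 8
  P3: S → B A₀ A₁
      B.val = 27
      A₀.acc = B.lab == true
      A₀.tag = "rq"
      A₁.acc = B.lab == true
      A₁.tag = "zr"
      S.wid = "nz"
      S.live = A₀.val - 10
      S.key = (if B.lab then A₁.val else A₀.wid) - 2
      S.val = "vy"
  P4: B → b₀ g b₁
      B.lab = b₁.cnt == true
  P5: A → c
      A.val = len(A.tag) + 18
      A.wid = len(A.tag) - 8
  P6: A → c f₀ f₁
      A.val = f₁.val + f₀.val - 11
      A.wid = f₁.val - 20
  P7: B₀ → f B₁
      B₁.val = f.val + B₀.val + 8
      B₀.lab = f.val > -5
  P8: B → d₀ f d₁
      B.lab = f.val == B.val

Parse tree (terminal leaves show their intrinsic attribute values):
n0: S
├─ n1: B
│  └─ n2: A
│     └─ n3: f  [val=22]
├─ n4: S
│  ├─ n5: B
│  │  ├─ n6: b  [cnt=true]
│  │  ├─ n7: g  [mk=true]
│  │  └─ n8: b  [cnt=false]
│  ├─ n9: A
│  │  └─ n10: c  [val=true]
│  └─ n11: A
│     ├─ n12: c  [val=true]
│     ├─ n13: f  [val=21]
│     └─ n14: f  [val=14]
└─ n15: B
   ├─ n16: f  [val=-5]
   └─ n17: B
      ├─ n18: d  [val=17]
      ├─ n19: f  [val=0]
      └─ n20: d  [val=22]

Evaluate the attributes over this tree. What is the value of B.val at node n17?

10

1. n1.val = 4  [4]
2. n2.acc = true  [B.val > 3]
3. n2.tag = "um"  ["um"]
4. n3.val = 22  [terminal]
5. n2.val = 17  [f.val - 5]
6. n2.wid = 10  [len(A.tag) + 8]
7. n1.lab = false  [false]
8. n5.val = 27  [27]
9. n6.cnt = true  [terminal]
10. n7.mk = true  [terminal]
11. n8.cnt = false  [terminal]
12. n5.lab = false  [b₁.cnt == true]
13. n9.acc = false  [B.lab == true]
14. n9.tag = "rq"  ["rq"]
15. n10.val = true  [terminal]
16. n9.val = 20  [len(A.tag) + 18]
17. n9.wid = -6  [len(A.tag) - 8]
18. n11.acc = false  [B.lab == true]
19. n11.tag = "zr"  ["zr"]
20. n12.val = true  [terminal]
21. n13.val = 21  [terminal]
22. n14.val = 14  [terminal]
23. n11.val = 24  [f₁.val + f₀.val - 11]
24. n11.wid = -6  [f₁.val - 20]
25. n4.wid = "nz"  ["nz"]
26. n4.live = 10  [A₀.val - 10]
27. n4.key = -8  [(if B.lab then A₁.val else A₀.wid) - 2]
28. n4.val = "vy"  ["vy"]
29. n15.val = 7  [(if B₀.lab then S₁.key else S₁.live) - 3]
30. n16.val = -5  [terminal]
31. n17.val = 10  [f.val + B₀.val + 8]
32. n18.val = 17  [terminal]
33. n19.val = 0  [terminal]
34. n20.val = 22  [terminal]
35. n17.lab = false  [f.val == B.val]
36. n15.lab = false  [f.val > -5]
37. n0.wid = "nzvy"  [S₁.wid ++ S₁.val]
38. n0.live = 11  [len(S₁.wid) + 9]
39. n0.key = 16  [len(S₁.wid) + 14]
40. n0.val = "vynz"  [S₁.val ++ S₁.wid]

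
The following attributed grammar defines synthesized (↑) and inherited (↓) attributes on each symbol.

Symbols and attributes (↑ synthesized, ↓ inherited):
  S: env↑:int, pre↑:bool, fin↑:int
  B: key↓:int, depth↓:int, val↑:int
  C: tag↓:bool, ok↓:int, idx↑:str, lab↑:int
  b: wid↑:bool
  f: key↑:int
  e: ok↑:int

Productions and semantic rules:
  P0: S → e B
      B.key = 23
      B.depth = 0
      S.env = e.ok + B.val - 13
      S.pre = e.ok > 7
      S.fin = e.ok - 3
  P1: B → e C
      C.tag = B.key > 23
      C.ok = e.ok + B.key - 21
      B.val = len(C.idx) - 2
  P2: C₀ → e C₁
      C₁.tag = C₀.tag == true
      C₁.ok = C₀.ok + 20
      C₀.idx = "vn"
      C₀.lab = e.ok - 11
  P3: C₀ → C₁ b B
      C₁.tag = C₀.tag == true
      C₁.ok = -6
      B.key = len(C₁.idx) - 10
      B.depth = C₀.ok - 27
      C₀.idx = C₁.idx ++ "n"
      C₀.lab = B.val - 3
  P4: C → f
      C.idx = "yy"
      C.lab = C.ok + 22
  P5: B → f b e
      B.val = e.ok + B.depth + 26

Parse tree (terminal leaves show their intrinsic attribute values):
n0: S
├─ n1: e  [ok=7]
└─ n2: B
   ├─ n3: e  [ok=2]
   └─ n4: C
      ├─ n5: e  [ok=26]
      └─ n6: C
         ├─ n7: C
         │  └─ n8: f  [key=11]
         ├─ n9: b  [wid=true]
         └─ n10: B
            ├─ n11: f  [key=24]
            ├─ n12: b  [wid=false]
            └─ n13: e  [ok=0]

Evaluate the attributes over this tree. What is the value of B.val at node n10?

23

1. n1.ok = 7  [terminal]
2. n2.key = 23  [23]
3. n2.depth = 0  [0]
4. n3.ok = 2  [terminal]
5. n4.tag = false  [B.key > 23]
6. n4.ok = 4  [e.ok + B.key - 21]
7. n5.ok = 26  [terminal]
8. n6.tag = false  [C₀.tag == true]
9. n6.ok = 24  [C₀.ok + 20]
10. n7.tag = false  [C₀.tag == true]
11. n7.ok = -6  [-6]
12. n8.key = 11  [terminal]
13. n7.idx = "yy"  ["yy"]
14. n7.lab = 16  [C.ok + 22]
15. n9.wid = true  [terminal]
16. n10.key = -8  [len(C₁.idx) - 10]
17. n10.depth = -3  [C₀.ok - 27]
18. n11.key = 24  [terminal]
19. n12.wid = false  [terminal]
20. n13.ok = 0  [terminal]
21. n10.val = 23  [e.ok + B.depth + 26]
22. n6.idx = "yyn"  [C₁.idx ++ "n"]
23. n6.lab = 20  [B.val - 3]
24. n4.idx = "vn"  ["vn"]
25. n4.lab = 15  [e.ok - 11]
26. n2.val = 0  [len(C.idx) - 2]
27. n0.env = -6  [e.ok + B.val - 13]
28. n0.pre = false  [e.ok > 7]
29. n0.fin = 4  [e.ok - 3]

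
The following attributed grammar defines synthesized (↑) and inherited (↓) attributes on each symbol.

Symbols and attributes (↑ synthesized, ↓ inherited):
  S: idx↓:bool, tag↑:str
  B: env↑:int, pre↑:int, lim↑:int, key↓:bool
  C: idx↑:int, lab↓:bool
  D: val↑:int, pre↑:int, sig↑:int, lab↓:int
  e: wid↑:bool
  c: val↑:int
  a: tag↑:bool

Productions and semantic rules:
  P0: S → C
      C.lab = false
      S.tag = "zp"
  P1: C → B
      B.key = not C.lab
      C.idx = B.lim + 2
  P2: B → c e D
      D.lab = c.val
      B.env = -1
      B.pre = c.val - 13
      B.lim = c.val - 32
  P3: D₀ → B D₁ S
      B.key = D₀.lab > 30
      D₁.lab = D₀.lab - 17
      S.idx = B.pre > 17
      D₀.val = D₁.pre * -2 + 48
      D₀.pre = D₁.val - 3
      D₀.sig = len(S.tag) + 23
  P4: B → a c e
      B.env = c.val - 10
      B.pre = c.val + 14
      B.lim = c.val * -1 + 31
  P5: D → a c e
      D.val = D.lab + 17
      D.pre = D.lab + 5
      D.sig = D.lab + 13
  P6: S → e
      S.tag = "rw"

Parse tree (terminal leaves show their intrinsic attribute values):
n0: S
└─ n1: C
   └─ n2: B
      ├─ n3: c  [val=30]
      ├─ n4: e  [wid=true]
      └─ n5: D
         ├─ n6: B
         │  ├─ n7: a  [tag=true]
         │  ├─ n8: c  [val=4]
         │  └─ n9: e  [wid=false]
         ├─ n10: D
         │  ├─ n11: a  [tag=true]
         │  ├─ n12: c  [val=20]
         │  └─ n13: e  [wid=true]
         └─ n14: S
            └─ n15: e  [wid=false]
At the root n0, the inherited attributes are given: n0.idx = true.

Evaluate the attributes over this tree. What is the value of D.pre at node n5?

1. n0.idx = true  [given at root]
2. n1.lab = false  [false]
3. n2.key = true  [not C.lab]
4. n3.val = 30  [terminal]
5. n4.wid = true  [terminal]
6. n5.lab = 30  [c.val]
7. n6.key = false  [D₀.lab > 30]
8. n7.tag = true  [terminal]
9. n8.val = 4  [terminal]
10. n9.wid = false  [terminal]
11. n6.env = -6  [c.val - 10]
12. n6.pre = 18  [c.val + 14]
13. n6.lim = 27  [c.val * -1 + 31]
14. n10.lab = 13  [D₀.lab - 17]
15. n11.tag = true  [terminal]
16. n12.val = 20  [terminal]
17. n13.wid = true  [terminal]
18. n10.val = 30  [D.lab + 17]
19. n10.pre = 18  [D.lab + 5]
20. n10.sig = 26  [D.lab + 13]
21. n14.idx = true  [B.pre > 17]
22. n15.wid = false  [terminal]
23. n14.tag = "rw"  ["rw"]
24. n5.val = 12  [D₁.pre * -2 + 48]
25. n5.pre = 27  [D₁.val - 3]
26. n5.sig = 25  [len(S.tag) + 23]
27. n2.env = -1  [-1]
28. n2.pre = 17  [c.val - 13]
29. n2.lim = -2  [c.val - 32]
30. n1.idx = 0  [B.lim + 2]
31. n0.tag = "zp"  ["zp"]

27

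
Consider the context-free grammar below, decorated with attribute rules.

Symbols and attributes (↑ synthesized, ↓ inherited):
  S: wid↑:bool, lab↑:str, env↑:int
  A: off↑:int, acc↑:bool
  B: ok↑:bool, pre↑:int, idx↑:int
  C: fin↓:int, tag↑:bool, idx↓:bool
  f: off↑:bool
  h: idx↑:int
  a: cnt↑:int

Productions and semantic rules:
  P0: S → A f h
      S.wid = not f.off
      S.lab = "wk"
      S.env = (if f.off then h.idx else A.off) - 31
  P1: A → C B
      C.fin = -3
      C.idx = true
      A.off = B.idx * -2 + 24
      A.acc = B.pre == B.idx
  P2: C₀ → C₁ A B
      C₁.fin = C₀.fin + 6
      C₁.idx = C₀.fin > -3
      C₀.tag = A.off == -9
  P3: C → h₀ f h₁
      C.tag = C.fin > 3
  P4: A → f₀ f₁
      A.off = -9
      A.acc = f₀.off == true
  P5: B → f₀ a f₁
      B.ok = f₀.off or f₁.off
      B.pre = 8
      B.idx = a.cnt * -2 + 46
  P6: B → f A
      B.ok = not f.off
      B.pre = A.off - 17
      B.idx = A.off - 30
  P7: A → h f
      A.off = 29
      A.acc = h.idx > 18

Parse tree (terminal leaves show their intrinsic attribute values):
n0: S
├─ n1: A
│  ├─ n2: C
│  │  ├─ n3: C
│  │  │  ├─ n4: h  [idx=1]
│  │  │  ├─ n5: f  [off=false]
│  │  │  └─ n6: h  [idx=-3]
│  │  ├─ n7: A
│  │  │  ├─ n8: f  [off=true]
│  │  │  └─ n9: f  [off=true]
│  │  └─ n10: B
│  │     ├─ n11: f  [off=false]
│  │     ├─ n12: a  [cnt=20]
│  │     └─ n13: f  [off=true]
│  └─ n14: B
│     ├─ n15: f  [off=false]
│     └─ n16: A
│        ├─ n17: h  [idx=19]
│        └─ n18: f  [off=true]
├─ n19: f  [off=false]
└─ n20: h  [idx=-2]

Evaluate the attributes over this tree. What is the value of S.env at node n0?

-5

1. n2.fin = -3  [-3]
2. n2.idx = true  [true]
3. n3.fin = 3  [C₀.fin + 6]
4. n3.idx = false  [C₀.fin > -3]
5. n4.idx = 1  [terminal]
6. n5.off = false  [terminal]
7. n6.idx = -3  [terminal]
8. n3.tag = false  [C.fin > 3]
9. n8.off = true  [terminal]
10. n9.off = true  [terminal]
11. n7.off = -9  [-9]
12. n7.acc = true  [f₀.off == true]
13. n11.off = false  [terminal]
14. n12.cnt = 20  [terminal]
15. n13.off = true  [terminal]
16. n10.ok = true  [f₀.off or f₁.off]
17. n10.pre = 8  [8]
18. n10.idx = 6  [a.cnt * -2 + 46]
19. n2.tag = true  [A.off == -9]
20. n15.off = false  [terminal]
21. n17.idx = 19  [terminal]
22. n18.off = true  [terminal]
23. n16.off = 29  [29]
24. n16.acc = true  [h.idx > 18]
25. n14.ok = true  [not f.off]
26. n14.pre = 12  [A.off - 17]
27. n14.idx = -1  [A.off - 30]
28. n1.off = 26  [B.idx * -2 + 24]
29. n1.acc = false  [B.pre == B.idx]
30. n19.off = false  [terminal]
31. n20.idx = -2  [terminal]
32. n0.wid = true  [not f.off]
33. n0.lab = "wk"  ["wk"]
34. n0.env = -5  [(if f.off then h.idx else A.off) - 31]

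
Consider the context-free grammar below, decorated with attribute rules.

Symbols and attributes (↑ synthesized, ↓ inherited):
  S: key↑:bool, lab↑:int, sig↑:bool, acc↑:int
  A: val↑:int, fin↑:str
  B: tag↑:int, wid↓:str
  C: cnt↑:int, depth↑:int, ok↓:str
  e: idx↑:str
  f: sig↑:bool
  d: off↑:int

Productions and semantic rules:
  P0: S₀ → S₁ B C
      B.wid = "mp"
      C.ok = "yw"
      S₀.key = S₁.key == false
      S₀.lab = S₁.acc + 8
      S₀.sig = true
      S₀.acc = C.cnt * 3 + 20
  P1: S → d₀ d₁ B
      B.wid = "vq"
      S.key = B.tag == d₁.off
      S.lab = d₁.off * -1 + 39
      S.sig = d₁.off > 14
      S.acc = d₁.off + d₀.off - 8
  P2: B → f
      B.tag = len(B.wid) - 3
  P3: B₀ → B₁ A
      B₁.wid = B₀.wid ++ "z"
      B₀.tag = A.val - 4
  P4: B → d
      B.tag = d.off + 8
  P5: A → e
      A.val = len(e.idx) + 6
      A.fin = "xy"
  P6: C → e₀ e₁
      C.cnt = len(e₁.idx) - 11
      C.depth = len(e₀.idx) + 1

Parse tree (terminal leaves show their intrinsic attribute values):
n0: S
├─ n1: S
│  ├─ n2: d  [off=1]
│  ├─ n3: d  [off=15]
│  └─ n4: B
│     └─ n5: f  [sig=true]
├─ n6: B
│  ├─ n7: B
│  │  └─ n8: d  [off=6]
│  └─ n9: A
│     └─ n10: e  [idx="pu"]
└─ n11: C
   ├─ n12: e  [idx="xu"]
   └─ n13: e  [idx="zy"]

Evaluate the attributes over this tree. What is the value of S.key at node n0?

true

1. n2.off = 1  [terminal]
2. n3.off = 15  [terminal]
3. n4.wid = "vq"  ["vq"]
4. n5.sig = true  [terminal]
5. n4.tag = -1  [len(B.wid) - 3]
6. n1.key = false  [B.tag == d₁.off]
7. n1.lab = 24  [d₁.off * -1 + 39]
8. n1.sig = true  [d₁.off > 14]
9. n1.acc = 8  [d₁.off + d₀.off - 8]
10. n6.wid = "mp"  ["mp"]
11. n7.wid = "mpz"  [B₀.wid ++ "z"]
12. n8.off = 6  [terminal]
13. n7.tag = 14  [d.off + 8]
14. n10.idx = "pu"  [terminal]
15. n9.val = 8  [len(e.idx) + 6]
16. n9.fin = "xy"  ["xy"]
17. n6.tag = 4  [A.val - 4]
18. n11.ok = "yw"  ["yw"]
19. n12.idx = "xu"  [terminal]
20. n13.idx = "zy"  [terminal]
21. n11.cnt = -9  [len(e₁.idx) - 11]
22. n11.depth = 3  [len(e₀.idx) + 1]
23. n0.key = true  [S₁.key == false]
24. n0.lab = 16  [S₁.acc + 8]
25. n0.sig = true  [true]
26. n0.acc = -7  [C.cnt * 3 + 20]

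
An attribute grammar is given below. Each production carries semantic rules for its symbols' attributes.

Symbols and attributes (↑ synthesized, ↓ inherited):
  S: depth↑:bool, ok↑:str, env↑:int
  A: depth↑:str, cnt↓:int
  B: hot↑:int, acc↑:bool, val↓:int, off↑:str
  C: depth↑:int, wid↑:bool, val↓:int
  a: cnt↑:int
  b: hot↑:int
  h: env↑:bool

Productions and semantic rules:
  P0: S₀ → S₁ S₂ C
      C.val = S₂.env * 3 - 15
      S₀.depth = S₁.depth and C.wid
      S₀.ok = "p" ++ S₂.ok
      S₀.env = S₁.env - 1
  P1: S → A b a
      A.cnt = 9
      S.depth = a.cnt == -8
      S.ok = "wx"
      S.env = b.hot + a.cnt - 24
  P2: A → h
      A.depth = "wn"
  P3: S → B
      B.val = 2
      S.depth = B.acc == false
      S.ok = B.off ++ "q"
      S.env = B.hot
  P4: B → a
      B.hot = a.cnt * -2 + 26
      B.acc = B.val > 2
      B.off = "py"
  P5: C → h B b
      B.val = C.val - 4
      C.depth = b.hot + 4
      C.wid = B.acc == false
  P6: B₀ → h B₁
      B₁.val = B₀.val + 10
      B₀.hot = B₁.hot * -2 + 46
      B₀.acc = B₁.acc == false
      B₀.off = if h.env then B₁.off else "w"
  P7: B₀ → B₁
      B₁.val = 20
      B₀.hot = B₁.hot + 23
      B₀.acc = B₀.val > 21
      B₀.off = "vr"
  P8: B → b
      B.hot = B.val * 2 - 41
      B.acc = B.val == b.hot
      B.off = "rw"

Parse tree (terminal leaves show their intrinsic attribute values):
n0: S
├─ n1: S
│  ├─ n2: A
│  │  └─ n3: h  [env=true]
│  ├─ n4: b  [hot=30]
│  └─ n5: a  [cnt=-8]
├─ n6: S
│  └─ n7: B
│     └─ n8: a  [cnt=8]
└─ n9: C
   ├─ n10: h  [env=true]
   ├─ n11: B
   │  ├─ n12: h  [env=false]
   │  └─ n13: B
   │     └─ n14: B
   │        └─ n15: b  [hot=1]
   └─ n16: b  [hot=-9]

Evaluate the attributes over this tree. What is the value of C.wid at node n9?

1. n2.cnt = 9  [9]
2. n3.env = true  [terminal]
3. n2.depth = "wn"  ["wn"]
4. n4.hot = 30  [terminal]
5. n5.cnt = -8  [terminal]
6. n1.depth = true  [a.cnt == -8]
7. n1.ok = "wx"  ["wx"]
8. n1.env = -2  [b.hot + a.cnt - 24]
9. n7.val = 2  [2]
10. n8.cnt = 8  [terminal]
11. n7.hot = 10  [a.cnt * -2 + 26]
12. n7.acc = false  [B.val > 2]
13. n7.off = "py"  ["py"]
14. n6.depth = true  [B.acc == false]
15. n6.ok = "pyq"  [B.off ++ "q"]
16. n6.env = 10  [B.hot]
17. n9.val = 15  [S₂.env * 3 - 15]
18. n10.env = true  [terminal]
19. n11.val = 11  [C.val - 4]
20. n12.env = false  [terminal]
21. n13.val = 21  [B₀.val + 10]
22. n14.val = 20  [20]
23. n15.hot = 1  [terminal]
24. n14.hot = -1  [B.val * 2 - 41]
25. n14.acc = false  [B.val == b.hot]
26. n14.off = "rw"  ["rw"]
27. n13.hot = 22  [B₁.hot + 23]
28. n13.acc = false  [B₀.val > 21]
29. n13.off = "vr"  ["vr"]
30. n11.hot = 2  [B₁.hot * -2 + 46]
31. n11.acc = true  [B₁.acc == false]
32. n11.off = "w"  [if h.env then B₁.off else "w"]
33. n16.hot = -9  [terminal]
34. n9.depth = -5  [b.hot + 4]
35. n9.wid = false  [B.acc == false]
36. n0.depth = false  [S₁.depth and C.wid]
37. n0.ok = "ppyq"  ["p" ++ S₂.ok]
38. n0.env = -3  [S₁.env - 1]

false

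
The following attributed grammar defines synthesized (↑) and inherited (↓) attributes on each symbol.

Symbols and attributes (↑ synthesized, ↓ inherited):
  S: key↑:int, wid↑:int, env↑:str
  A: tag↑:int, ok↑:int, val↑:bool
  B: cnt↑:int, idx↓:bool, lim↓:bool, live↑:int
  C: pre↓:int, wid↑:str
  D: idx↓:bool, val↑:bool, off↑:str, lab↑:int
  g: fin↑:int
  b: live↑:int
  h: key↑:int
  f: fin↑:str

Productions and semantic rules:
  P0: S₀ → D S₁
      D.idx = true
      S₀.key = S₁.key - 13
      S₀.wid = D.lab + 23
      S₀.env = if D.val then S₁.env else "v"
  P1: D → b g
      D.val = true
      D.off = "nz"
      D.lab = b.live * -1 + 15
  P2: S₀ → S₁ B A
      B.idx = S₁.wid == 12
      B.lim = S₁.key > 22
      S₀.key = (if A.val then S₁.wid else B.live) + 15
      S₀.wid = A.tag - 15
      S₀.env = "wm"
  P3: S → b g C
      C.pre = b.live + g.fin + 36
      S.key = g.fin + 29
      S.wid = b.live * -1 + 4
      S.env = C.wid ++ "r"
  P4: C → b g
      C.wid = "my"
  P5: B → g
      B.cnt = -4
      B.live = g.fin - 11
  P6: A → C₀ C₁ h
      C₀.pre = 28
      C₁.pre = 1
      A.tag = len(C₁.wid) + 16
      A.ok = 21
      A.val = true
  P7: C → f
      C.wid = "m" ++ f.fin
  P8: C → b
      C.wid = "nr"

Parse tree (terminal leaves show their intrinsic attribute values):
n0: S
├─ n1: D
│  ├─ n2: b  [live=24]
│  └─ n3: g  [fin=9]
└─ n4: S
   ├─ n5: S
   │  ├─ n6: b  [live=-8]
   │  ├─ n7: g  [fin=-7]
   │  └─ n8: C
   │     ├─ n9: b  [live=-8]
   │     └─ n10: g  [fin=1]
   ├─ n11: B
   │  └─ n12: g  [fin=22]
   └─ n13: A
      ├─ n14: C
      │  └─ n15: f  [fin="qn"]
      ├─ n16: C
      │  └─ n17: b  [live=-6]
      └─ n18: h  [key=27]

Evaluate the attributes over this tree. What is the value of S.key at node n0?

14

1. n1.idx = true  [true]
2. n2.live = 24  [terminal]
3. n3.fin = 9  [terminal]
4. n1.val = true  [true]
5. n1.off = "nz"  ["nz"]
6. n1.lab = -9  [b.live * -1 + 15]
7. n6.live = -8  [terminal]
8. n7.fin = -7  [terminal]
9. n8.pre = 21  [b.live + g.fin + 36]
10. n9.live = -8  [terminal]
11. n10.fin = 1  [terminal]
12. n8.wid = "my"  ["my"]
13. n5.key = 22  [g.fin + 29]
14. n5.wid = 12  [b.live * -1 + 4]
15. n5.env = "myr"  [C.wid ++ "r"]
16. n11.idx = true  [S₁.wid == 12]
17. n11.lim = false  [S₁.key > 22]
18. n12.fin = 22  [terminal]
19. n11.cnt = -4  [-4]
20. n11.live = 11  [g.fin - 11]
21. n14.pre = 28  [28]
22. n15.fin = "qn"  [terminal]
23. n14.wid = "mqn"  ["m" ++ f.fin]
24. n16.pre = 1  [1]
25. n17.live = -6  [terminal]
26. n16.wid = "nr"  ["nr"]
27. n18.key = 27  [terminal]
28. n13.tag = 18  [len(C₁.wid) + 16]
29. n13.ok = 21  [21]
30. n13.val = true  [true]
31. n4.key = 27  [(if A.val then S₁.wid else B.live) + 15]
32. n4.wid = 3  [A.tag - 15]
33. n4.env = "wm"  ["wm"]
34. n0.key = 14  [S₁.key - 13]
35. n0.wid = 14  [D.lab + 23]
36. n0.env = "wm"  [if D.val then S₁.env else "v"]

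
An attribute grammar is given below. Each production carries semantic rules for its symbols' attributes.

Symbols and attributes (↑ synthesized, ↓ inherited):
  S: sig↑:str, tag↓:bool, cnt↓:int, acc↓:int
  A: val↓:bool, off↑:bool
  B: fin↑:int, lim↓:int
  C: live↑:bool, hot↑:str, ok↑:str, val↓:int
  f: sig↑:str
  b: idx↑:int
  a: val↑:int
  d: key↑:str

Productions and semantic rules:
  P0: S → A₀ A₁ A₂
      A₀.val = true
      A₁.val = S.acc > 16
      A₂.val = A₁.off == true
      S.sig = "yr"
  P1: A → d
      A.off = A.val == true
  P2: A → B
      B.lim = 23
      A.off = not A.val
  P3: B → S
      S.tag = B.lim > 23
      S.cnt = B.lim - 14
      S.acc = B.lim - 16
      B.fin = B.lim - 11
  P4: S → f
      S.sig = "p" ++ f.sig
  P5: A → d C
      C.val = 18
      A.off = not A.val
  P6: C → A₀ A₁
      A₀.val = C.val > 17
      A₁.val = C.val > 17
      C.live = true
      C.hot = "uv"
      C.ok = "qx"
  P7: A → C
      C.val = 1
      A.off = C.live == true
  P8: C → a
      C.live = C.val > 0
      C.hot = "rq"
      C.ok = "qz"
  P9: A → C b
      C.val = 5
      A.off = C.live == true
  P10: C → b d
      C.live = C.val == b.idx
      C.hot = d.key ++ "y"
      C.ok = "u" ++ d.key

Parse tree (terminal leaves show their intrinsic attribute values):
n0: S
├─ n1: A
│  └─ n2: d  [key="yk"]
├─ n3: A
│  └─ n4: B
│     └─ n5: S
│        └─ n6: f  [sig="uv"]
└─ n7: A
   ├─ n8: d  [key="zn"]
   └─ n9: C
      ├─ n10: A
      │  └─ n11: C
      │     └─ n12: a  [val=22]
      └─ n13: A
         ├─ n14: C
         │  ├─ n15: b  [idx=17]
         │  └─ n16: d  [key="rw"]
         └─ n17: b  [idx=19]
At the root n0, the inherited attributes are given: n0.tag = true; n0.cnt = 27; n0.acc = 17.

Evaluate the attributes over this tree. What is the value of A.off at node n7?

1. n0.tag = true  [given at root]
2. n0.cnt = 27  [given at root]
3. n0.acc = 17  [given at root]
4. n1.val = true  [true]
5. n2.key = "yk"  [terminal]
6. n1.off = true  [A.val == true]
7. n3.val = true  [S.acc > 16]
8. n4.lim = 23  [23]
9. n5.tag = false  [B.lim > 23]
10. n5.cnt = 9  [B.lim - 14]
11. n5.acc = 7  [B.lim - 16]
12. n6.sig = "uv"  [terminal]
13. n5.sig = "puv"  ["p" ++ f.sig]
14. n4.fin = 12  [B.lim - 11]
15. n3.off = false  [not A.val]
16. n7.val = false  [A₁.off == true]
17. n8.key = "zn"  [terminal]
18. n9.val = 18  [18]
19. n10.val = true  [C.val > 17]
20. n11.val = 1  [1]
21. n12.val = 22  [terminal]
22. n11.live = true  [C.val > 0]
23. n11.hot = "rq"  ["rq"]
24. n11.ok = "qz"  ["qz"]
25. n10.off = true  [C.live == true]
26. n13.val = true  [C.val > 17]
27. n14.val = 5  [5]
28. n15.idx = 17  [terminal]
29. n16.key = "rw"  [terminal]
30. n14.live = false  [C.val == b.idx]
31. n14.hot = "rwy"  [d.key ++ "y"]
32. n14.ok = "urw"  ["u" ++ d.key]
33. n17.idx = 19  [terminal]
34. n13.off = false  [C.live == true]
35. n9.live = true  [true]
36. n9.hot = "uv"  ["uv"]
37. n9.ok = "qx"  ["qx"]
38. n7.off = true  [not A.val]
39. n0.sig = "yr"  ["yr"]

true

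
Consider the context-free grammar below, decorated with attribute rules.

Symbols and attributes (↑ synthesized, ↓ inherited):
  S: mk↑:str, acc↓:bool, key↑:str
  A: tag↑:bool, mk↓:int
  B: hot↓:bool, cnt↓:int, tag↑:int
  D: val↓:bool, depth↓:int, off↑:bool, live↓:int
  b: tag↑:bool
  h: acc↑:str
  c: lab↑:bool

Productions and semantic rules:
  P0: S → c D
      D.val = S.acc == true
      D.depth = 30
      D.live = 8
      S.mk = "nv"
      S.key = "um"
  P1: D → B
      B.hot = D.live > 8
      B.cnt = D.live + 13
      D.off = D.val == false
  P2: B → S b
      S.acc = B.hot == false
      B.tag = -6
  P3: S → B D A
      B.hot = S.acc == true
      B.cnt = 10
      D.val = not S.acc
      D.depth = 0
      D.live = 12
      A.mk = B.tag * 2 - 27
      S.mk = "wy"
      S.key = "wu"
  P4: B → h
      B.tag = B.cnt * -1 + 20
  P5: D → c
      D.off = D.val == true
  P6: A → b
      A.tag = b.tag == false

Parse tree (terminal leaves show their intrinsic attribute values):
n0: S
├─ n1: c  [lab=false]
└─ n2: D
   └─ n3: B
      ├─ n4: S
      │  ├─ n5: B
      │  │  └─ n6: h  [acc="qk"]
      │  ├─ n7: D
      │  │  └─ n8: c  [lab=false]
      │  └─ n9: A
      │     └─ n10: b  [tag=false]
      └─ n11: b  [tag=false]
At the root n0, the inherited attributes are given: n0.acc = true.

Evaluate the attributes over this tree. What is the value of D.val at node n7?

false

1. n0.acc = true  [given at root]
2. n1.lab = false  [terminal]
3. n2.val = true  [S.acc == true]
4. n2.depth = 30  [30]
5. n2.live = 8  [8]
6. n3.hot = false  [D.live > 8]
7. n3.cnt = 21  [D.live + 13]
8. n4.acc = true  [B.hot == false]
9. n5.hot = true  [S.acc == true]
10. n5.cnt = 10  [10]
11. n6.acc = "qk"  [terminal]
12. n5.tag = 10  [B.cnt * -1 + 20]
13. n7.val = false  [not S.acc]
14. n7.depth = 0  [0]
15. n7.live = 12  [12]
16. n8.lab = false  [terminal]
17. n7.off = false  [D.val == true]
18. n9.mk = -7  [B.tag * 2 - 27]
19. n10.tag = false  [terminal]
20. n9.tag = true  [b.tag == false]
21. n4.mk = "wy"  ["wy"]
22. n4.key = "wu"  ["wu"]
23. n11.tag = false  [terminal]
24. n3.tag = -6  [-6]
25. n2.off = false  [D.val == false]
26. n0.mk = "nv"  ["nv"]
27. n0.key = "um"  ["um"]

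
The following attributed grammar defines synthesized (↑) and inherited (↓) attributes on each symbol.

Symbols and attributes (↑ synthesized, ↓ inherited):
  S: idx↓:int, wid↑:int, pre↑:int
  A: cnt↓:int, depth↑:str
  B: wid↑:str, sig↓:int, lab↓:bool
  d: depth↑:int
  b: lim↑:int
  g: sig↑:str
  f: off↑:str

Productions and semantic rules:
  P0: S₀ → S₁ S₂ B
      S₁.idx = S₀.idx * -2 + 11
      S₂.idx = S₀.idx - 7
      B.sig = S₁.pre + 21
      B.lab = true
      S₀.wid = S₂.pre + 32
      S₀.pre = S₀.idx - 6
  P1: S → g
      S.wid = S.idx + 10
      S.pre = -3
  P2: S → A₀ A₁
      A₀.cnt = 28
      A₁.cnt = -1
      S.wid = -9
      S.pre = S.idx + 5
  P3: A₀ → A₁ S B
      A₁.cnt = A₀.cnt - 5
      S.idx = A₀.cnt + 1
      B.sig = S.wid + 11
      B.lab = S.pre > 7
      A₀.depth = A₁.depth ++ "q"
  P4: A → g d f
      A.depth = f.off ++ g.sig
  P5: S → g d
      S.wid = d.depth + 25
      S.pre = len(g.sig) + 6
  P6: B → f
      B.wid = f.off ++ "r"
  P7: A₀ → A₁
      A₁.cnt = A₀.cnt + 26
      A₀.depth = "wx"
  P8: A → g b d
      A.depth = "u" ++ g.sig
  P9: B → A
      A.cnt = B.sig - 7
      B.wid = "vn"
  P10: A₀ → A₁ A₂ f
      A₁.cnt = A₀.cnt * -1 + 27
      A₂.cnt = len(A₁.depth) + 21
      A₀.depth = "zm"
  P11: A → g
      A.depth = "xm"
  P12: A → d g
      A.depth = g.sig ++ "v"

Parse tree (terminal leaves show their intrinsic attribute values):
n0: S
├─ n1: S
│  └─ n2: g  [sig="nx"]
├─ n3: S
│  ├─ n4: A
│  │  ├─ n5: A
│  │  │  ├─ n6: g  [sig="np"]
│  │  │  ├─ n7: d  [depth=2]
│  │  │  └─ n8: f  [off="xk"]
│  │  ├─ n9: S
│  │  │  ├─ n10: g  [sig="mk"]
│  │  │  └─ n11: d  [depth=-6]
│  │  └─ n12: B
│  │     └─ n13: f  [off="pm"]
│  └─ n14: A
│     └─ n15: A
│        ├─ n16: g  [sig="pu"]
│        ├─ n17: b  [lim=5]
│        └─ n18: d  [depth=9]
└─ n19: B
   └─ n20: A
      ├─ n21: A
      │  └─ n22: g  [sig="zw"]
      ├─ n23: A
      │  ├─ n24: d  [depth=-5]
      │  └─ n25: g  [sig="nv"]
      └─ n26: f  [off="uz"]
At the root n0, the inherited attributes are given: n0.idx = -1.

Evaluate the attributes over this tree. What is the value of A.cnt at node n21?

16

1. n0.idx = -1  [given at root]
2. n1.idx = 13  [S₀.idx * -2 + 11]
3. n2.sig = "nx"  [terminal]
4. n1.wid = 23  [S.idx + 10]
5. n1.pre = -3  [-3]
6. n3.idx = -8  [S₀.idx - 7]
7. n4.cnt = 28  [28]
8. n5.cnt = 23  [A₀.cnt - 5]
9. n6.sig = "np"  [terminal]
10. n7.depth = 2  [terminal]
11. n8.off = "xk"  [terminal]
12. n5.depth = "xknp"  [f.off ++ g.sig]
13. n9.idx = 29  [A₀.cnt + 1]
14. n10.sig = "mk"  [terminal]
15. n11.depth = -6  [terminal]
16. n9.wid = 19  [d.depth + 25]
17. n9.pre = 8  [len(g.sig) + 6]
18. n12.sig = 30  [S.wid + 11]
19. n12.lab = true  [S.pre > 7]
20. n13.off = "pm"  [terminal]
21. n12.wid = "pmr"  [f.off ++ "r"]
22. n4.depth = "xknpq"  [A₁.depth ++ "q"]
23. n14.cnt = -1  [-1]
24. n15.cnt = 25  [A₀.cnt + 26]
25. n16.sig = "pu"  [terminal]
26. n17.lim = 5  [terminal]
27. n18.depth = 9  [terminal]
28. n15.depth = "upu"  ["u" ++ g.sig]
29. n14.depth = "wx"  ["wx"]
30. n3.wid = -9  [-9]
31. n3.pre = -3  [S.idx + 5]
32. n19.sig = 18  [S₁.pre + 21]
33. n19.lab = true  [true]
34. n20.cnt = 11  [B.sig - 7]
35. n21.cnt = 16  [A₀.cnt * -1 + 27]
36. n22.sig = "zw"  [terminal]
37. n21.depth = "xm"  ["xm"]
38. n23.cnt = 23  [len(A₁.depth) + 21]
39. n24.depth = -5  [terminal]
40. n25.sig = "nv"  [terminal]
41. n23.depth = "nvv"  [g.sig ++ "v"]
42. n26.off = "uz"  [terminal]
43. n20.depth = "zm"  ["zm"]
44. n19.wid = "vn"  ["vn"]
45. n0.wid = 29  [S₂.pre + 32]
46. n0.pre = -7  [S₀.idx - 6]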